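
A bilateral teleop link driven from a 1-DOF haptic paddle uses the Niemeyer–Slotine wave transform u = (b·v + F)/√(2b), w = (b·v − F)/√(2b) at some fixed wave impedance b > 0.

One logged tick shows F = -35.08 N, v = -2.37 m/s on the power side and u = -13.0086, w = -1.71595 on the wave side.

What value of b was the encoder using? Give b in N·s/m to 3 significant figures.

b = 19.3 N·s/m

u + w = -14.72455;  u + w = √(2b)·v, so √(2b) = -14.72455/(-2.37) = 6.21289.
b = (√(2b))²/2 = 38.60001/2 = 19.30000.
(Check via u − w = 2F/√(2b): u − w = -11.29265, 2F/√(2b) = -11.29265.)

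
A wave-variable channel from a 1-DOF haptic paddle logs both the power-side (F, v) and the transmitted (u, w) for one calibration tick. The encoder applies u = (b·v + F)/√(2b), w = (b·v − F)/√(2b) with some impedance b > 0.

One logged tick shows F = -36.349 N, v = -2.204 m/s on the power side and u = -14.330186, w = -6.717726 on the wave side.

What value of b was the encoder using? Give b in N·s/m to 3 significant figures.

b = 45.6 N·s/m

u + w = -21.047912;  u + w = √(2b)·v, so √(2b) = -21.047912/(-2.204) = 9.549869.
b = (√(2b))²/2 = 91.200004/2 = 45.600002.
(Check via u − w = 2F/√(2b): u − w = -7.612460, 2F/√(2b) = -7.612460.)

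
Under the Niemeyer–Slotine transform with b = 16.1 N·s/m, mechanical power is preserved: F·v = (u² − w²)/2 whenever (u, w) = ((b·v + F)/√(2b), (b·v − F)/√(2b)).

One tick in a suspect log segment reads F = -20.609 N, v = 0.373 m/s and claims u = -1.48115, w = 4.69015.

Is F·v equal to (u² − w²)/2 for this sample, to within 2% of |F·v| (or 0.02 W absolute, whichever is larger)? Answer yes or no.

F·v = (-20.609)×0.373 = -7.6872 W.
(u² − w²)/2 = (2.1938 − 21.9975)/2 = -9.9019 W.
|Δ| = 2.2147;  2% of max(1, |F·v|) = 0.1537.

no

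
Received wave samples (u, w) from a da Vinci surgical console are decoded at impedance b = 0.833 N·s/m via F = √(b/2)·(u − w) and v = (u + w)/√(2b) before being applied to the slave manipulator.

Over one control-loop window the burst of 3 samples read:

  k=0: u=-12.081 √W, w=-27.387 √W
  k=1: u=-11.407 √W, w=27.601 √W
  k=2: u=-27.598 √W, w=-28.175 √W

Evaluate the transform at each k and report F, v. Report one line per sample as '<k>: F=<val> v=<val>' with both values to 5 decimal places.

k=0: u−w=15.30600, u+w=-39.46800; √(b/2)=0.64537, √(2b)=1.29074; F=0.64537×15.306=9.87800, v=-39.46800/1.29074=-30.57790
k=1: u−w=-39.00800, u+w=16.19400; √(b/2)=0.64537, √(2b)=1.29074; F=0.64537×(-39.008)=-25.17452, v=16.19400/1.29074=12.54633
k=2: u−w=0.57700, u+w=-55.77300; √(b/2)=0.64537, √(2b)=1.29074; F=0.64537×0.577=0.37238, v=-55.77300/1.29074=-43.21022

0: F=9.87800 v=-30.57790
1: F=-25.17452 v=12.54633
2: F=0.37238 v=-43.21022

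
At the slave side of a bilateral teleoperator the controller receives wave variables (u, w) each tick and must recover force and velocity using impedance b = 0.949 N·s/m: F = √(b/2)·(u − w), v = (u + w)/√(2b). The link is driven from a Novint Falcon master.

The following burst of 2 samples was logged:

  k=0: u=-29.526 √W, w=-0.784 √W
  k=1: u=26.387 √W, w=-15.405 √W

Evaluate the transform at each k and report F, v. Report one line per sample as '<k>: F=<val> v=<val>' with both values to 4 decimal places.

k=0: u−w=-28.7420, u+w=-30.3100; √(b/2)=0.6888, √(2b)=1.3777; F=0.6888×(-28.742)=-19.7986, v=-30.3100/1.3777=-22.0008
k=1: u−w=41.7920, u+w=10.9820; √(b/2)=0.6888, √(2b)=1.3777; F=0.6888×41.792=28.7880, v=10.9820/1.3777=7.9714

0: F=-19.7986 v=-22.0008
1: F=28.7880 v=7.9714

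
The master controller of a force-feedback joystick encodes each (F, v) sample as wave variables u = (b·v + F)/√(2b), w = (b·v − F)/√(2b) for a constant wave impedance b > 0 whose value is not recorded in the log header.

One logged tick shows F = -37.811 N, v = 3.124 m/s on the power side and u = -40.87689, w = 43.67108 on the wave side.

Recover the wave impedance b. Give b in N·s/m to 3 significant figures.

b = 0.4 N·s/m

u + w = 2.7942;  u + w = √(2b)·v, so √(2b) = 2.7942/3.124 = 0.8944.
b = (√(2b))²/2 = 0.8000/2 = 0.4000.
(Check via u − w = 2F/√(2b): u − w = -84.5480, 2F/√(2b) = -84.5480.)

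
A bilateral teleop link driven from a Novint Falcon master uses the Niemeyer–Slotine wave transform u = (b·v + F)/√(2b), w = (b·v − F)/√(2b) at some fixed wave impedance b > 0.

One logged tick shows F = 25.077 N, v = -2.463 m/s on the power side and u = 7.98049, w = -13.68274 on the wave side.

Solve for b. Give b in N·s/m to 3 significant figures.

b = 2.68 N·s/m

u + w = -5.70225;  u + w = √(2b)·v, so √(2b) = -5.70225/(-2.463) = 2.31516.
b = (√(2b))²/2 = 5.35999/2 = 2.67999.
(Check via u − w = 2F/√(2b): u − w = 21.66323, 2F/√(2b) = 21.66326.)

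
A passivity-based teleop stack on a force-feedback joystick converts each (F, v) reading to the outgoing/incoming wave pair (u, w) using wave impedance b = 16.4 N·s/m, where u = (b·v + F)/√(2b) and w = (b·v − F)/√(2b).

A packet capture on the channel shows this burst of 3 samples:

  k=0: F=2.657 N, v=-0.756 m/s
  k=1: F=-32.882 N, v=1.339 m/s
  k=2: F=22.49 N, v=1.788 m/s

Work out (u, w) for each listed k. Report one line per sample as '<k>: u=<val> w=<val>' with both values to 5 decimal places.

k=0: b·v=16.4×(-0.756)=-12.39840; √(2b)=5.72713; u=(-12.39840+2.657)/5.72713=-1.70092, w=(-12.39840−2.657)/5.72713=-2.62879
k=1: b·v=16.4×1.339=21.95960; √(2b)=5.72713; u=(21.95960+(-32.882))/5.72713=-1.90713, w=(21.95960−(-32.882))/5.72713=9.57576
k=2: b·v=16.4×1.788=29.32320; √(2b)=5.72713; u=(29.32320+22.49)/5.72713=9.04698, w=(29.32320−22.49)/5.72713=1.19313

0: u=-1.70092 w=-2.62879
1: u=-1.90713 w=9.57576
2: u=9.04698 w=1.19313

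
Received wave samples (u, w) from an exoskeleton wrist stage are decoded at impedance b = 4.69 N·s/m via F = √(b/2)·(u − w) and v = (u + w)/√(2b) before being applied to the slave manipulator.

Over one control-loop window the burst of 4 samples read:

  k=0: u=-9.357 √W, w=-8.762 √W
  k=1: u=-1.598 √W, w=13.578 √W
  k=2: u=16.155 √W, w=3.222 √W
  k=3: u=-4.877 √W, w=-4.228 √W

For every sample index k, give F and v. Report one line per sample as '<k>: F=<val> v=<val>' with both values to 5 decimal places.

k=0: u−w=-0.59500, u+w=-18.11900; √(b/2)=1.53134, √(2b)=3.06268; F=1.53134×(-0.595)=-0.91115, v=-18.11900/3.06268=-5.91606
k=1: u−w=-15.17600, u+w=11.98000; √(b/2)=1.53134, √(2b)=3.06268; F=1.53134×(-15.176)=-23.23960, v=11.98000/3.06268=3.91161
k=2: u−w=12.93300, u+w=19.37700; √(b/2)=1.53134, √(2b)=3.06268; F=1.53134×12.933=19.80481, v=19.37700/3.06268=6.32681
k=3: u−w=-0.64900, u+w=-9.10500; √(b/2)=1.53134, √(2b)=3.06268; F=1.53134×(-0.649)=-0.99384, v=-9.10500/3.06268=-2.97289

0: F=-0.91115 v=-5.91606
1: F=-23.23960 v=3.91161
2: F=19.80481 v=6.32681
3: F=-0.99384 v=-2.97289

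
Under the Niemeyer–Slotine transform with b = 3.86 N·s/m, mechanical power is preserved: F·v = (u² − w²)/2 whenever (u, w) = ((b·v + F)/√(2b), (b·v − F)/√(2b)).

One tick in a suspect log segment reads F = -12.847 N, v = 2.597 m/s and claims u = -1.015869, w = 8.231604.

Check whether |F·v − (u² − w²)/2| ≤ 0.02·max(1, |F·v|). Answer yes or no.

F·v = (-12.847)×2.597 = -33.363659 W.
(u² − w²)/2 = (1.031990 − 67.759304)/2 = -33.363657 W.
|Δ| = 0.000002;  2% of max(1, |F·v|) = 0.667273.

yes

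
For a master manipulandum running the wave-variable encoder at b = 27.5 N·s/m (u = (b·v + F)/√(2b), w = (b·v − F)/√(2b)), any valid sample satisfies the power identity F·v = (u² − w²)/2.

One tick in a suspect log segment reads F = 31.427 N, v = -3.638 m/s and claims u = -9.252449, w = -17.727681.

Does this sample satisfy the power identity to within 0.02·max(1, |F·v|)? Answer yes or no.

F·v = 31.427×(-3.638) = -114.331426 W.
(u² − w²)/2 = (85.607812 − 314.270674)/2 = -114.331431 W.
|Δ| = 0.000005;  2% of max(1, |F·v|) = 2.286629.

yes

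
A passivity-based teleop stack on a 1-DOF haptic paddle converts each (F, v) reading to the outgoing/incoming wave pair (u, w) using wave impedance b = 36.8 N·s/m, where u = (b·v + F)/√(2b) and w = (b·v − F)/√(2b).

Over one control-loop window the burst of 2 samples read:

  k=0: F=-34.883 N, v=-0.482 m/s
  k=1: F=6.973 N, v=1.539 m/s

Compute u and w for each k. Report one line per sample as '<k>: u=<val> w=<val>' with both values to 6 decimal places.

0: u=-6.133620 w=1.998521
1: u=7.414369 w=5.788780

k=0: b·v=36.8×(-0.482)=-17.737600; √(2b)=8.579044; u=(-17.737600+(-34.883))/8.579044=-6.133620, w=(-17.737600−(-34.883))/8.579044=1.998521
k=1: b·v=36.8×1.539=56.635200; √(2b)=8.579044; u=(56.635200+6.973)/8.579044=7.414369, w=(56.635200−6.973)/8.579044=5.788780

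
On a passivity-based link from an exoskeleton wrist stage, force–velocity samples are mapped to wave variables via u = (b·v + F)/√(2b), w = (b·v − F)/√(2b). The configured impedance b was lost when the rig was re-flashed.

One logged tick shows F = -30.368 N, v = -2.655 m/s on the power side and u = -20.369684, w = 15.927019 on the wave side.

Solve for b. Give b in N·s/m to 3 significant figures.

u + w = -4.442665;  u + w = √(2b)·v, so √(2b) = -4.442665/(-2.655) = 1.673320.
b = (√(2b))²/2 = 2.800000/2 = 1.400000.
(Check via u − w = 2F/√(2b): u − w = -36.296703, 2F/√(2b) = -36.296700.)

b = 1.4 N·s/m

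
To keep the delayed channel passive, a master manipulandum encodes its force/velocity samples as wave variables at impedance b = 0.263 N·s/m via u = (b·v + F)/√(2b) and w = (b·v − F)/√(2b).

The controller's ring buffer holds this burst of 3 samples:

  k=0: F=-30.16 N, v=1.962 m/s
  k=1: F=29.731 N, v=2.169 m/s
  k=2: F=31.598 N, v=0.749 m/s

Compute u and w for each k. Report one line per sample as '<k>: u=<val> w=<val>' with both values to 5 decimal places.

k=0: b·v=0.263×1.962=0.51601; √(2b)=0.72526; u=(0.51601+(-30.16))/0.72526=-40.87369, w=(0.51601−(-30.16))/0.72526=42.29665
k=1: b·v=0.263×2.169=0.57045; √(2b)=0.72526; u=(0.57045+29.731)/0.72526=41.78020, w=(0.57045−29.731)/0.72526=-40.20711
k=2: b·v=0.263×0.749=0.19699; √(2b)=0.72526; u=(0.19699+31.598)/0.72526=43.83952, w=(0.19699−31.598)/0.72526=-43.29630

0: u=-40.87369 w=42.29665
1: u=41.78020 w=-40.20711
2: u=43.83952 w=-43.29630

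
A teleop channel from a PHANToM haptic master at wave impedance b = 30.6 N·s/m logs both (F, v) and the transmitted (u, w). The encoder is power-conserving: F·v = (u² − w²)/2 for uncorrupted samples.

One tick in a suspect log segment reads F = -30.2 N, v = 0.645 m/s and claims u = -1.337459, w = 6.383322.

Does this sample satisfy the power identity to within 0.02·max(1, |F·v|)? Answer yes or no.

F·v = (-30.2)×0.645 = -19.479000 W.
(u² − w²)/2 = (1.788797 − 40.746800)/2 = -19.479002 W.
|Δ| = 0.000002;  2% of max(1, |F·v|) = 0.389580.

yes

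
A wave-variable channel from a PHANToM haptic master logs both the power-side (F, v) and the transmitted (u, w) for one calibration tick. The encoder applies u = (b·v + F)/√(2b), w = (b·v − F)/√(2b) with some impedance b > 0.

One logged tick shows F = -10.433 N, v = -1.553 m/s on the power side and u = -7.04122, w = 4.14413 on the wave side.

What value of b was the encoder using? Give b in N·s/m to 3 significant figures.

u + w = -2.8971;  u + w = √(2b)·v, so √(2b) = -2.8971/(-1.553) = 1.8655.
b = (√(2b))²/2 = 3.4800/2 = 1.7400.
(Check via u − w = 2F/√(2b): u − w = -11.1853, 2F/√(2b) = -11.1853.)

b = 1.74 N·s/m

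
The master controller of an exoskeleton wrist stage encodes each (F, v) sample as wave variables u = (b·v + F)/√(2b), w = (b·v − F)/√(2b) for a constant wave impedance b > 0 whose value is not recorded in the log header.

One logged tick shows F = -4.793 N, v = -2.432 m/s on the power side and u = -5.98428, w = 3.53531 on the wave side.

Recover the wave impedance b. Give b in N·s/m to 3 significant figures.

u + w = -2.4490;  u + w = √(2b)·v, so √(2b) = -2.4490/(-2.432) = 1.0070.
b = (√(2b))²/2 = 1.0140/2 = 0.5070.
(Check via u − w = 2F/√(2b): u − w = -9.5196, 2F/√(2b) = -9.5196.)

b = 0.507 N·s/m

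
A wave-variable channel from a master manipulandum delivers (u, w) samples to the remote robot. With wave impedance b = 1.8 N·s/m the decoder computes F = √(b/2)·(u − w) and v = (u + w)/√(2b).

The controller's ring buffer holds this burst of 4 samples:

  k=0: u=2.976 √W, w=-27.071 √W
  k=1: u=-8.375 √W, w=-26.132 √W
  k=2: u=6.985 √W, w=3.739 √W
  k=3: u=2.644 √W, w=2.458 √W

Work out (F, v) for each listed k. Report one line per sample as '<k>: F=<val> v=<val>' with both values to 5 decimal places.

0: F=28.50509 v=-12.69918
1: F=16.84577 v=-18.18679
2: F=3.07943 v=5.65204
3: F=0.17646 v=2.68899

k=0: u−w=30.04700, u+w=-24.09500; √(b/2)=0.94868, √(2b)=1.89737; F=0.94868×30.047=28.50509, v=-24.09500/1.89737=-12.69918
k=1: u−w=17.75700, u+w=-34.50700; √(b/2)=0.94868, √(2b)=1.89737; F=0.94868×17.757=16.84577, v=-34.50700/1.89737=-18.18679
k=2: u−w=3.24600, u+w=10.72400; √(b/2)=0.94868, √(2b)=1.89737; F=0.94868×3.246=3.07943, v=10.72400/1.89737=5.65204
k=3: u−w=0.18600, u+w=5.10200; √(b/2)=0.94868, √(2b)=1.89737; F=0.94868×0.186=0.17646, v=5.10200/1.89737=2.68899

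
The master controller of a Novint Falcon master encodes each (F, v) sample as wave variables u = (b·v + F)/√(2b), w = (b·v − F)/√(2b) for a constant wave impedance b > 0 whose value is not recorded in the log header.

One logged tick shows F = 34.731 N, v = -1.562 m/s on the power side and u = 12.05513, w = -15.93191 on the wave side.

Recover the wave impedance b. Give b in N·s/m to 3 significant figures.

b = 3.08 N·s/m

u + w = -3.87678;  u + w = √(2b)·v, so √(2b) = -3.87678/(-1.562) = 2.48193.
b = (√(2b))²/2 = 6.15999/2 = 3.08000.
(Check via u − w = 2F/√(2b): u − w = 27.98704, 2F/√(2b) = 27.98705.)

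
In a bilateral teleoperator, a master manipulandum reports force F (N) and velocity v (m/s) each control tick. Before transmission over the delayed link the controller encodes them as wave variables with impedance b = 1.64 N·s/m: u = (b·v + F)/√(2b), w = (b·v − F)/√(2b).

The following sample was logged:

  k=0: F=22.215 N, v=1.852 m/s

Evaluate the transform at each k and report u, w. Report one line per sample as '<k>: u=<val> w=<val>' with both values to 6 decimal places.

0: u=13.943239 w=-10.589124

k=0: b·v=1.64×1.852=3.037280; √(2b)=1.811077; u=(3.037280+22.215)/1.811077=13.943239, w=(3.037280−22.215)/1.811077=-10.589124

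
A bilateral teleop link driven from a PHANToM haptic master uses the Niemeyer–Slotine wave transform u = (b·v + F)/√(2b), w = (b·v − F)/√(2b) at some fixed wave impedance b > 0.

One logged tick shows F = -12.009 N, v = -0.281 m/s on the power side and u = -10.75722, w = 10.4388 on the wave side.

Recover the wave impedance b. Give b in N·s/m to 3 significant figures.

b = 0.642 N·s/m

u + w = -0.3184;  u + w = √(2b)·v, so √(2b) = -0.3184/(-0.281) = 1.1332.
b = (√(2b))²/2 = 1.2841/2 = 0.6420.
(Check via u − w = 2F/√(2b): u − w = -21.1960, 2F/√(2b) = -21.1955.)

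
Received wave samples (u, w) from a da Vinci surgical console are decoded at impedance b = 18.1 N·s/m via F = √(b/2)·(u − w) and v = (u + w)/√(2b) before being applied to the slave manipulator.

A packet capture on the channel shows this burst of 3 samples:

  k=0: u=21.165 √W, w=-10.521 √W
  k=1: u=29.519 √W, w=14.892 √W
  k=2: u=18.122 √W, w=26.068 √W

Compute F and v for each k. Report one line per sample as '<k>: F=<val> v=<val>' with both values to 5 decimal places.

0: F=95.32168 v=1.76909
1: F=44.00272 v=7.38136
2: F=-23.90412 v=7.34463

k=0: u−w=31.68600, u+w=10.64400; √(b/2)=3.00832, √(2b)=6.01664; F=3.00832×31.686=95.32168, v=10.64400/6.01664=1.76909
k=1: u−w=14.62700, u+w=44.41100; √(b/2)=3.00832, √(2b)=6.01664; F=3.00832×14.627=44.00272, v=44.41100/6.01664=7.38136
k=2: u−w=-7.94600, u+w=44.19000; √(b/2)=3.00832, √(2b)=6.01664; F=3.00832×(-7.946)=-23.90412, v=44.19000/6.01664=7.34463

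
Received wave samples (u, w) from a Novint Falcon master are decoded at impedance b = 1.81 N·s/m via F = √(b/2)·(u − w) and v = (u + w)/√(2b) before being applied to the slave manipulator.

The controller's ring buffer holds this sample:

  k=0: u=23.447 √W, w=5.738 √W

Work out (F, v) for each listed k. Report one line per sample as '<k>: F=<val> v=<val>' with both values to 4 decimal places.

0: F=16.8468 v=15.3393

k=0: u−w=17.7090, u+w=29.1850; √(b/2)=0.9513, √(2b)=1.9026; F=0.9513×17.709=16.8468, v=29.1850/1.9026=15.3393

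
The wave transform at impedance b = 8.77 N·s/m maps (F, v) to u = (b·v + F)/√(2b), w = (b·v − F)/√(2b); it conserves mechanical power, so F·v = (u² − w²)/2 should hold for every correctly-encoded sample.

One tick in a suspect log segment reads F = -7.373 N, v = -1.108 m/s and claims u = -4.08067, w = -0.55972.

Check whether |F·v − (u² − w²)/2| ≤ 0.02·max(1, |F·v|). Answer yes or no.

yes

F·v = (-7.373)×(-1.108) = 8.16928 W.
(u² − w²)/2 = (16.65187 − 0.31329)/2 = 8.16929 W.
|Δ| = 0.00001;  2% of max(1, |F·v|) = 0.16339.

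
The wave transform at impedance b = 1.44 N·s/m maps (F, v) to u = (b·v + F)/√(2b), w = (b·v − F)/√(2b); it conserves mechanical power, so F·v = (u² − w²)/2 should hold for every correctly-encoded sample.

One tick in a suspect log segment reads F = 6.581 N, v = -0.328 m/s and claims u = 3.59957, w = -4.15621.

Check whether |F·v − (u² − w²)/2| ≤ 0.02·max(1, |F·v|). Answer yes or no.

yes

F·v = 6.581×(-0.328) = -2.15857 W.
(u² − w²)/2 = (12.95690 − 17.27408)/2 = -2.15859 W.
|Δ| = 0.00002;  2% of max(1, |F·v|) = 0.04317.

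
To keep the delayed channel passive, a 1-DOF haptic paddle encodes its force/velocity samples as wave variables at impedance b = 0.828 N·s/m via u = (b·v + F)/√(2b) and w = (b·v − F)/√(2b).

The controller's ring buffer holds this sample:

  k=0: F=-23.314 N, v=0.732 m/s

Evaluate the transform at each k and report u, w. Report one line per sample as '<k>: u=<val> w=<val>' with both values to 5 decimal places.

0: u=-17.64602 w=18.58800

k=0: b·v=0.828×0.732=0.60610; √(2b)=1.28686; u=(0.60610+(-23.314))/1.28686=-17.64602, w=(0.60610−(-23.314))/1.28686=18.58800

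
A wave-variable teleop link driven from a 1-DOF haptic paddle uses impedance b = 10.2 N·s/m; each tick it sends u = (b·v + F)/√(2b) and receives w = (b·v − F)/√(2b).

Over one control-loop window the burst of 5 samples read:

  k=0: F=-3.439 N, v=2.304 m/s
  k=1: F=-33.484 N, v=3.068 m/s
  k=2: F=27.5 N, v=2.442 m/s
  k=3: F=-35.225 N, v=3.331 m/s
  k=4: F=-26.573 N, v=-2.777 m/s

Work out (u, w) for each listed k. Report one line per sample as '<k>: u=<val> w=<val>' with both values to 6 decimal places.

0: u=4.441757 w=5.964572
1: u=-0.484963 w=14.342002
2: u=11.603415 w=-0.573790
3: u=-0.276489 w=15.321403
4: u=-12.154710 w=-0.387988

k=0: b·v=10.2×2.304=23.500800; √(2b)=4.516636; u=(23.500800+(-3.439))/4.516636=4.441757, w=(23.500800−(-3.439))/4.516636=5.964572
k=1: b·v=10.2×3.068=31.293600; √(2b)=4.516636; u=(31.293600+(-33.484))/4.516636=-0.484963, w=(31.293600−(-33.484))/4.516636=14.342002
k=2: b·v=10.2×2.442=24.908400; √(2b)=4.516636; u=(24.908400+27.5)/4.516636=11.603415, w=(24.908400−27.5)/4.516636=-0.573790
k=3: b·v=10.2×3.331=33.976200; √(2b)=4.516636; u=(33.976200+(-35.225))/4.516636=-0.276489, w=(33.976200−(-35.225))/4.516636=15.321403
k=4: b·v=10.2×(-2.777)=-28.325400; √(2b)=4.516636; u=(-28.325400+(-26.573))/4.516636=-12.154710, w=(-28.325400−(-26.573))/4.516636=-0.387988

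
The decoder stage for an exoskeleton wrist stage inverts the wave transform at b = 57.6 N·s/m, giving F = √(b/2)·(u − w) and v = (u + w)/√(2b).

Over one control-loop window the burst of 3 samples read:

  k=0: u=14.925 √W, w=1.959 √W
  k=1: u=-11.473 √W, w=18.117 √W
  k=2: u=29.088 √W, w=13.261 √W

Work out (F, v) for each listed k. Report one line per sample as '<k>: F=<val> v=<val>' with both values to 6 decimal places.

0: F=69.582858 v=1.573074
1: F=-158.796603 v=0.619018
2: F=84.936595 v=3.945635

k=0: u−w=12.966000, u+w=16.884000; √(b/2)=5.366563, √(2b)=10.733126; F=5.366563×12.966=69.582858, v=16.884000/10.733126=1.573074
k=1: u−w=-29.590000, u+w=6.644000; √(b/2)=5.366563, √(2b)=10.733126; F=5.366563×(-29.59)=-158.796603, v=6.644000/10.733126=0.619018
k=2: u−w=15.827000, u+w=42.349000; √(b/2)=5.366563, √(2b)=10.733126; F=5.366563×15.827=84.936595, v=42.349000/10.733126=3.945635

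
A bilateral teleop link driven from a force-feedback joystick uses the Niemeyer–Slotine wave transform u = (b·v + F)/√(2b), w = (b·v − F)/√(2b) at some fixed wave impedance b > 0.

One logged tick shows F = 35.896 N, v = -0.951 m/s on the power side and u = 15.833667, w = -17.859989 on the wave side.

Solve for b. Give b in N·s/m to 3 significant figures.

b = 2.27 N·s/m

u + w = -2.026322;  u + w = √(2b)·v, so √(2b) = -2.026322/(-0.951) = 2.130728.
b = (√(2b))²/2 = 4.540000/2 = 2.270000.
(Check via u − w = 2F/√(2b): u − w = 33.693656, 2F/√(2b) = 33.693654.)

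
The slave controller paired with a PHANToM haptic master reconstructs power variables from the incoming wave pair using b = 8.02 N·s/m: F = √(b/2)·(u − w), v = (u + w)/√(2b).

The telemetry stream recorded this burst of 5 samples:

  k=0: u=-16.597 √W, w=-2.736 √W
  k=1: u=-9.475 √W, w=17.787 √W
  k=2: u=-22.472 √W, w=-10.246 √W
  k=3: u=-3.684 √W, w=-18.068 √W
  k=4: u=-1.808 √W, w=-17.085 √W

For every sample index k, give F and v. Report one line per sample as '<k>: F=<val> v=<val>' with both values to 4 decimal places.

k=0: u−w=-13.8610, u+w=-19.3330; √(b/2)=2.0025, √(2b)=4.0050; F=2.0025×(-13.861)=-27.7566, v=-19.3330/4.0050=-4.8272
k=1: u−w=-27.2620, u+w=8.3120; √(b/2)=2.0025, √(2b)=4.0050; F=2.0025×(-27.262)=-54.5921, v=8.3120/4.0050=2.0754
k=2: u−w=-12.2260, u+w=-32.7180; √(b/2)=2.0025, √(2b)=4.0050; F=2.0025×(-12.226)=-24.4825, v=-32.7180/4.0050=-8.1693
k=3: u−w=14.3840, u+w=-21.7520; √(b/2)=2.0025, √(2b)=4.0050; F=2.0025×14.384=28.8039, v=-21.7520/4.0050=-5.4312
k=4: u−w=15.2770, u+w=-18.8930; √(b/2)=2.0025, √(2b)=4.0050; F=2.0025×15.277=30.5922, v=-18.8930/4.0050=-4.7174

0: F=-27.7566 v=-4.8272
1: F=-54.5921 v=2.0754
2: F=-24.4825 v=-8.1693
3: F=28.8039 v=-5.4312
4: F=30.5922 v=-4.7174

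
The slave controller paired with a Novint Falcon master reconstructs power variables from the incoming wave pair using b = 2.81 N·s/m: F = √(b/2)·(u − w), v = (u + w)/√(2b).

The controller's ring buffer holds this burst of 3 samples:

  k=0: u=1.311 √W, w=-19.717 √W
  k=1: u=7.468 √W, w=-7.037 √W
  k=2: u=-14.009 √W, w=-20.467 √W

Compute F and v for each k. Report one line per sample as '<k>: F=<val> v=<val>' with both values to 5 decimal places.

0: F=24.92506 v=-7.76410
1: F=17.19317 v=0.18181
2: F=7.65484 v=-14.54282

k=0: u−w=21.02800, u+w=-18.40600; √(b/2)=1.18533, √(2b)=2.37065; F=1.18533×21.028=24.92506, v=-18.40600/2.37065=-7.76410
k=1: u−w=14.50500, u+w=0.43100; √(b/2)=1.18533, √(2b)=2.37065; F=1.18533×14.505=17.19317, v=0.43100/2.37065=0.18181
k=2: u−w=6.45800, u+w=-34.47600; √(b/2)=1.18533, √(2b)=2.37065; F=1.18533×6.458=7.65484, v=-34.47600/2.37065=-14.54282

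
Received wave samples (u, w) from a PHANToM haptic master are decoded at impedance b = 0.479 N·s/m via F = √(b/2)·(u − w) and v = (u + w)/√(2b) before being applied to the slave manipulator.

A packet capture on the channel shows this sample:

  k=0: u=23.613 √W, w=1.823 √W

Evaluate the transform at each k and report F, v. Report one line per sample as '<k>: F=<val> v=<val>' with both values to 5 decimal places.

k=0: u−w=21.79000, u+w=25.43600; √(b/2)=0.48939, √(2b)=0.97877; F=0.48939×21.79=10.66375, v=25.43600/0.97877=25.98759

0: F=10.66375 v=25.98759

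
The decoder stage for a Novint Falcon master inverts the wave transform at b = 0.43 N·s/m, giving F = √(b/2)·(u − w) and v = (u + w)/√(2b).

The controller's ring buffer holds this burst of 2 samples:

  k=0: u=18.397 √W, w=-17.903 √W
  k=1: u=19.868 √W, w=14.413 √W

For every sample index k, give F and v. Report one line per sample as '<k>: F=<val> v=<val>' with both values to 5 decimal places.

0: F=16.83162 v=0.53269
1: F=2.52938 v=36.96615

k=0: u−w=36.30000, u+w=0.49400; √(b/2)=0.46368, √(2b)=0.92736; F=0.46368×36.3=16.83162, v=0.49400/0.92736=0.53269
k=1: u−w=5.45500, u+w=34.28100; √(b/2)=0.46368, √(2b)=0.92736; F=0.46368×5.455=2.52938, v=34.28100/0.92736=36.96615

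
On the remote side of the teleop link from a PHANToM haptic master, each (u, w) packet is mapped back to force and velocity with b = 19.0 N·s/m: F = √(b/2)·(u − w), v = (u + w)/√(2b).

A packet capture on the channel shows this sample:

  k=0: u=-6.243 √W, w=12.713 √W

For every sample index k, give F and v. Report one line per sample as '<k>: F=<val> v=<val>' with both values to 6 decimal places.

k=0: u−w=-18.956000, u+w=6.470000; √(b/2)=3.082207, √(2b)=6.164414; F=3.082207×(-18.956)=-58.426316, v=6.470000/6.164414=1.049573

0: F=-58.426316 v=1.049573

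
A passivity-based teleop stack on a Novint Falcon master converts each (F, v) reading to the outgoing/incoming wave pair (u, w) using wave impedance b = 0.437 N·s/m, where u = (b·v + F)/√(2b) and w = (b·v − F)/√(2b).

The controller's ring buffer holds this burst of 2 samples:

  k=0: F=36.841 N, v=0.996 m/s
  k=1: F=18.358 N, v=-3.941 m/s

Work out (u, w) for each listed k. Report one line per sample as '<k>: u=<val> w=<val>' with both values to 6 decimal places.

k=0: b·v=0.437×0.996=0.435252; √(2b)=0.934880; u=(0.435252+36.841)/0.934880=39.872781, w=(0.435252−36.841)/0.934880=-38.941640
k=1: b·v=0.437×(-3.941)=-1.722217; √(2b)=0.934880; u=(-1.722217+18.358)/0.934880=17.794571, w=(-1.722217−18.358)/0.934880=-21.478932

0: u=39.872781 w=-38.941640
1: u=17.794571 w=-21.478932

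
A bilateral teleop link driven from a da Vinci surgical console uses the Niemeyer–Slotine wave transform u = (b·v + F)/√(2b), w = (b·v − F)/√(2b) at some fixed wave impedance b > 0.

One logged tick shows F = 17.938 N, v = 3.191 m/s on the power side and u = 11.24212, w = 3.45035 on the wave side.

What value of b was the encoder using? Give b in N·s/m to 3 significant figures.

u + w = 14.6925;  u + w = √(2b)·v, so √(2b) = 14.6925/3.191 = 4.6043.
b = (√(2b))²/2 = 21.2000/2 = 10.6000.
(Check via u − w = 2F/√(2b): u − w = 7.7918, 2F/√(2b) = 7.7918.)

b = 10.6 N·s/m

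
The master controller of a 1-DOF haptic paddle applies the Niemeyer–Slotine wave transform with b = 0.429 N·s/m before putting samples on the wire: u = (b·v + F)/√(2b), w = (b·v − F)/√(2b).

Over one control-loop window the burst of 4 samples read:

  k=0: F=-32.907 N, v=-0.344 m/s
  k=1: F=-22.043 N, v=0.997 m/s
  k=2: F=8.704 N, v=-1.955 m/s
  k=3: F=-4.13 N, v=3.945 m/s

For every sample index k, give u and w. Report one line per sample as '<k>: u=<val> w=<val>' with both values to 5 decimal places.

0: u=-35.68518 w=35.36654
1: u=-23.33551 w=24.25902
2: u=8.49126 w=-10.30214
3: u=-2.63159 w=6.28577

k=0: b·v=0.429×(-0.344)=-0.14758; √(2b)=0.92628; u=(-0.14758+(-32.907))/0.92628=-35.68518, w=(-0.14758−(-32.907))/0.92628=35.36654
k=1: b·v=0.429×0.997=0.42771; √(2b)=0.92628; u=(0.42771+(-22.043))/0.92628=-23.33551, w=(0.42771−(-22.043))/0.92628=24.25902
k=2: b·v=0.429×(-1.955)=-0.83869; √(2b)=0.92628; u=(-0.83869+8.704)/0.92628=8.49126, w=(-0.83869−8.704)/0.92628=-10.30214
k=3: b·v=0.429×3.945=1.69240; √(2b)=0.92628; u=(1.69240+(-4.13))/0.92628=-2.63159, w=(1.69240−(-4.13))/0.92628=6.28577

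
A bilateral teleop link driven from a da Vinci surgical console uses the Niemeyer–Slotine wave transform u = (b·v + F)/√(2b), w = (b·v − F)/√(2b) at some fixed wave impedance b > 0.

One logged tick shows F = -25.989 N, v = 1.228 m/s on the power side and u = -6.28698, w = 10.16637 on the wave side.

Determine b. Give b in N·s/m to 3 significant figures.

u + w = 3.8794;  u + w = √(2b)·v, so √(2b) = 3.8794/1.228 = 3.1591.
b = (√(2b))²/2 = 9.9800/2 = 4.9900.
(Check via u − w = 2F/√(2b): u − w = -16.4534, 2F/√(2b) = -16.4534.)

b = 4.99 N·s/m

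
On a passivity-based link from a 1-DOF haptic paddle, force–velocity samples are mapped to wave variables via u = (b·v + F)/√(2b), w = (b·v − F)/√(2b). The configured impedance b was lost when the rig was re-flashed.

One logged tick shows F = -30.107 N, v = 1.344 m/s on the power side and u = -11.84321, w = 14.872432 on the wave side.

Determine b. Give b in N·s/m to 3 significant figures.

u + w = 3.029222;  u + w = √(2b)·v, so √(2b) = 3.029222/1.344 = 2.253885.
b = (√(2b))²/2 = 5.079999/2 = 2.540000.
(Check via u − w = 2F/√(2b): u − w = -26.715642, 2F/√(2b) = -26.715644.)

b = 2.54 N·s/m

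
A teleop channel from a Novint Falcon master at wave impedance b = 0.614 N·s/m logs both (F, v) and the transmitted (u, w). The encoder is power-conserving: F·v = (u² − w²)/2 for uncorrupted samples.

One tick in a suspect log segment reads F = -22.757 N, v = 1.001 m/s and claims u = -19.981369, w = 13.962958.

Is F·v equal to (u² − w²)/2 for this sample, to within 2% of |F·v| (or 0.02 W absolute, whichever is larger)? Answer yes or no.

F·v = (-22.757)×1.001 = -22.779757 W.
(u² − w²)/2 = (399.255107 − 194.964196)/2 = 102.145456 W.
|Δ| = 124.925213;  2% of max(1, |F·v|) = 0.455595.

no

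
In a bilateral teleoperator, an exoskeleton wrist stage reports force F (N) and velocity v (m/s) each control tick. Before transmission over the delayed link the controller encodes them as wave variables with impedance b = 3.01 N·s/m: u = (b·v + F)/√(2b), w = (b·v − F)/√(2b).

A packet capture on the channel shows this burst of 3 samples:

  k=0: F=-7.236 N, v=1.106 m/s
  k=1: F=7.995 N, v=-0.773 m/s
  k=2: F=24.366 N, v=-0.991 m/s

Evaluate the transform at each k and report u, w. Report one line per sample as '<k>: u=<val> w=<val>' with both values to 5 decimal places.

k=0: b·v=3.01×1.106=3.32906; √(2b)=2.45357; u=(3.32906+(-7.236))/2.45357=-1.59235, w=(3.32906−(-7.236))/2.45357=4.30600
k=1: b·v=3.01×(-0.773)=-2.32673; √(2b)=2.45357; u=(-2.32673+7.995)/2.45357=2.31021, w=(-2.32673−7.995)/2.45357=-4.20682
k=2: b·v=3.01×(-0.991)=-2.98291; √(2b)=2.45357; u=(-2.98291+24.366)/2.45357=8.71510, w=(-2.98291−24.366)/2.45357=-11.14658

0: u=-1.59235 w=4.30600
1: u=2.31021 w=-4.20682
2: u=8.71510 w=-11.14658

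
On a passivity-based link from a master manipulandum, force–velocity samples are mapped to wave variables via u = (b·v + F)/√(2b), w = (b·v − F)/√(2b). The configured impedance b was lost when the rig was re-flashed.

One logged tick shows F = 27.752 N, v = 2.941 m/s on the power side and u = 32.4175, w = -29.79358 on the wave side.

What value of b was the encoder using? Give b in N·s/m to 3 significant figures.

u + w = 2.62392;  u + w = √(2b)·v, so √(2b) = 2.62392/2.941 = 0.89219.
b = (√(2b))²/2 = 0.79600/2 = 0.39800.
(Check via u − w = 2F/√(2b): u − w = 62.21108, 2F/√(2b) = 62.21122.)

b = 0.398 N·s/m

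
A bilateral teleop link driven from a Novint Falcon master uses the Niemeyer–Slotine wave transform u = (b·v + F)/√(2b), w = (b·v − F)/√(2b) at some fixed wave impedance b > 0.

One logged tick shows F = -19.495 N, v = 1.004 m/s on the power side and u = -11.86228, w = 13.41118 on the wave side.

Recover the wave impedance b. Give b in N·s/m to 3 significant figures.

b = 1.19 N·s/m

u + w = 1.54890;  u + w = √(2b)·v, so √(2b) = 1.54890/1.004 = 1.54273.
b = (√(2b))²/2 = 2.38001/2 = 1.19001.
(Check via u − w = 2F/√(2b): u − w = -25.27346, 2F/√(2b) = -25.27339.)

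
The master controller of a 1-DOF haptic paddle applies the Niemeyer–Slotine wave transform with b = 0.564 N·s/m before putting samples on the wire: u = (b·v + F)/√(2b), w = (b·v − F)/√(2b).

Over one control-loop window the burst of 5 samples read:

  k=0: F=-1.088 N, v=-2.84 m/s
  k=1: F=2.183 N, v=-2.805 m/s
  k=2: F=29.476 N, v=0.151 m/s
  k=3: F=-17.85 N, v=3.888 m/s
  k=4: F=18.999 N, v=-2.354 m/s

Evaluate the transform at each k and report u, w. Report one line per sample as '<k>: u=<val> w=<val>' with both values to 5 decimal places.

k=0: b·v=0.564×(-2.84)=-1.60176; √(2b)=1.06207; u=(-1.60176+(-1.088))/1.06207=-2.53256, w=(-1.60176−(-1.088))/1.06207=-0.48373
k=1: b·v=0.564×(-2.805)=-1.58202; √(2b)=1.06207; u=(-1.58202+2.183)/1.06207=0.56586, w=(-1.58202−2.183)/1.06207=-3.54497
k=2: b·v=0.564×0.151=0.08516; √(2b)=1.06207; u=(0.08516+29.476)/1.06207=27.83345, w=(0.08516−29.476)/1.06207=-27.67307
k=3: b·v=0.564×3.888=2.19283; √(2b)=1.06207; u=(2.19283+(-17.85))/1.06207=-14.74208, w=(2.19283−(-17.85))/1.06207=18.87142
k=4: b·v=0.564×(-2.354)=-1.32766; √(2b)=1.06207; u=(-1.32766+18.999)/1.06207=16.63853, w=(-1.32766−18.999)/1.06207=-19.13865

0: u=-2.53256 w=-0.48373
1: u=0.56586 w=-3.54497
2: u=27.83345 w=-27.67307
3: u=-14.74208 w=18.87142
4: u=16.63853 w=-19.13865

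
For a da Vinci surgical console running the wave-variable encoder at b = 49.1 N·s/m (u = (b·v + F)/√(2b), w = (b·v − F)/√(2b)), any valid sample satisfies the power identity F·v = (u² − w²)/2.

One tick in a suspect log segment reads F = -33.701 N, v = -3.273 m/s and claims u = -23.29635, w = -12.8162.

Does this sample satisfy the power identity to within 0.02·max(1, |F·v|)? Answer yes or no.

F·v = (-33.701)×(-3.273) = 110.3034 W.
(u² − w²)/2 = (542.7199 − 164.2550)/2 = 189.2325 W.
|Δ| = 78.9291;  2% of max(1, |F·v|) = 2.2061.

no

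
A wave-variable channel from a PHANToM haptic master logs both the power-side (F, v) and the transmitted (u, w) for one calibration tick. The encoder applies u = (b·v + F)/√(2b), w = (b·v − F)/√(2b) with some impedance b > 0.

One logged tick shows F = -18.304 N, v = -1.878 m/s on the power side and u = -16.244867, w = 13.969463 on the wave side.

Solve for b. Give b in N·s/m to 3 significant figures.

u + w = -2.275404;  u + w = √(2b)·v, so √(2b) = -2.275404/(-1.878) = 1.211610.
b = (√(2b))²/2 = 1.467999/2 = 0.734000.
(Check via u − w = 2F/√(2b): u − w = -30.214330, 2F/√(2b) = -30.214337.)

b = 0.734 N·s/m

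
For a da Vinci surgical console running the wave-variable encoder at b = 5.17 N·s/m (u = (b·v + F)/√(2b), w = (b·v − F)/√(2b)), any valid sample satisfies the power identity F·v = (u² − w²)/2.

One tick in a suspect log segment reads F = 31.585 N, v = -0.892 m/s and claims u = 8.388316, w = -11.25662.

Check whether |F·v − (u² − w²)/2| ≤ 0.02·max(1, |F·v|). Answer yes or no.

yes

F·v = 31.585×(-0.892) = -28.173820 W.
(u² − w²)/2 = (70.363845 − 126.711494)/2 = -28.173824 W.
|Δ| = 0.000004;  2% of max(1, |F·v|) = 0.563476.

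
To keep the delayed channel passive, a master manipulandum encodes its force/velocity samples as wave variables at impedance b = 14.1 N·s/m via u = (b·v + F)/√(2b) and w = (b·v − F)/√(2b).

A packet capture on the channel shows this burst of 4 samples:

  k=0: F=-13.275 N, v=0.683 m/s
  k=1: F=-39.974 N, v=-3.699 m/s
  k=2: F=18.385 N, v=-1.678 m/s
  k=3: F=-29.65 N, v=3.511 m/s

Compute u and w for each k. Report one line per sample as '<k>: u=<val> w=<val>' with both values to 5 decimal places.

0: u=-0.68634 w=4.31332
1: u=-17.34906 w=-2.29398
2: u=-0.99330 w=-7.91749
3: u=3.73893 w=14.90577

k=0: b·v=14.1×0.683=9.63030; √(2b)=5.31037; u=(9.63030+(-13.275))/5.31037=-0.68634, w=(9.63030−(-13.275))/5.31037=4.31332
k=1: b·v=14.1×(-3.699)=-52.15590; √(2b)=5.31037; u=(-52.15590+(-39.974))/5.31037=-17.34906, w=(-52.15590−(-39.974))/5.31037=-2.29398
k=2: b·v=14.1×(-1.678)=-23.65980; √(2b)=5.31037; u=(-23.65980+18.385)/5.31037=-0.99330, w=(-23.65980−18.385)/5.31037=-7.91749
k=3: b·v=14.1×3.511=49.50510; √(2b)=5.31037; u=(49.50510+(-29.65))/5.31037=3.73893, w=(49.50510−(-29.65))/5.31037=14.90577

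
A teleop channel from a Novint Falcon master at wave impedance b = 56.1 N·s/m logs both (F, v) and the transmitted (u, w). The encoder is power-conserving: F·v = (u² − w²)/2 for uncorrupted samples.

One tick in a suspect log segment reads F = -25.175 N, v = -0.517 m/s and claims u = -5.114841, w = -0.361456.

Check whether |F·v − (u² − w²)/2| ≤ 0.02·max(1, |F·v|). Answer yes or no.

yes

F·v = (-25.175)×(-0.517) = 13.015475 W.
(u² − w²)/2 = (26.161598 − 0.130650)/2 = 13.015474 W.
|Δ| = 0.000001;  2% of max(1, |F·v|) = 0.260310.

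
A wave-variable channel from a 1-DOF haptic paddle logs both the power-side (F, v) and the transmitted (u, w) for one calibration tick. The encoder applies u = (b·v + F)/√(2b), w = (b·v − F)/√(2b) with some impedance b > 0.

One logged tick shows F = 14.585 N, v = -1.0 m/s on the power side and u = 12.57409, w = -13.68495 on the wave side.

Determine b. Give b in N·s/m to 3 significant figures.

u + w = -1.11086;  u + w = √(2b)·v, so √(2b) = -1.11086/(-1.0) = 1.11086.
b = (√(2b))²/2 = 1.23401/2 = 0.61700.
(Check via u − w = 2F/√(2b): u − w = 26.25904, 2F/√(2b) = 26.25893.)

b = 0.617 N·s/m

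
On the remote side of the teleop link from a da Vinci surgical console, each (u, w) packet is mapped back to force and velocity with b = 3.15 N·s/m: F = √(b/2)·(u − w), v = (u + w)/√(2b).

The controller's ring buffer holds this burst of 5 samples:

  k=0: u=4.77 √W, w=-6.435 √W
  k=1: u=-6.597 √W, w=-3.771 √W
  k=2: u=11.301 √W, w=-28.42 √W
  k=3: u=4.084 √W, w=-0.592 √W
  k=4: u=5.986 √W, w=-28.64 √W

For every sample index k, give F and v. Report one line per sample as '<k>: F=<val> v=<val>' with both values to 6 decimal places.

k=0: u−w=11.205000, u+w=-1.665000; √(b/2)=1.254990, √(2b)=2.509980; F=1.254990×11.205=14.062163, v=-1.665000/2.509980=-0.663352
k=1: u−w=-2.826000, u+w=-10.368000; √(b/2)=1.254990, √(2b)=2.509980; F=1.254990×(-2.826)=-3.546602, v=-10.368000/2.509980=-4.130710
k=2: u−w=39.721000, u+w=-17.119000; √(b/2)=1.254990, √(2b)=2.509980; F=1.254990×39.721=49.849459, v=-17.119000/2.509980=-6.820373
k=3: u−w=4.676000, u+w=3.492000; √(b/2)=1.254990, √(2b)=2.509980; F=1.254990×4.676=5.868333, v=3.492000/2.509980=1.391246
k=4: u−w=34.626000, u+w=-22.654000; √(b/2)=1.254990, √(2b)=2.509980; F=1.254990×34.626=43.455285, v=-22.654000/2.509980=-9.025570

0: F=14.062163 v=-0.663352
1: F=-3.546602 v=-4.130710
2: F=49.849459 v=-6.820373
3: F=5.868333 v=1.391246
4: F=43.455285 v=-9.025570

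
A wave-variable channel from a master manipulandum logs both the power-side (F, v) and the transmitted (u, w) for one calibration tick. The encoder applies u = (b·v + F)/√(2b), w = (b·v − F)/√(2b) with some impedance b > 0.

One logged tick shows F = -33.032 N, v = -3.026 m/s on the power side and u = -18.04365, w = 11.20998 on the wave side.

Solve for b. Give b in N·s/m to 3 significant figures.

u + w = -6.8337;  u + w = √(2b)·v, so √(2b) = -6.8337/(-3.026) = 2.2583.
b = (√(2b))²/2 = 5.1000/2 = 2.5500.
(Check via u − w = 2F/√(2b): u − w = -29.2536, 2F/√(2b) = -29.2536.)

b = 2.55 N·s/m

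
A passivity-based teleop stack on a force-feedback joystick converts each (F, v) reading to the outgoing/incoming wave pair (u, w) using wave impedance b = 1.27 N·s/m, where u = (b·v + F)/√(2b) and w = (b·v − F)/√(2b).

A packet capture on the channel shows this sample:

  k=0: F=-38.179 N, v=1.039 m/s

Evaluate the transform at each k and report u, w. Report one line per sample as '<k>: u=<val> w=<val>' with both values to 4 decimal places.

0: u=-23.1277 w=24.7836

k=0: b·v=1.27×1.039=1.3195; √(2b)=1.5937; u=(1.3195+(-38.179))/1.5937=-23.1277, w=(1.3195−(-38.179))/1.5937=24.7836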